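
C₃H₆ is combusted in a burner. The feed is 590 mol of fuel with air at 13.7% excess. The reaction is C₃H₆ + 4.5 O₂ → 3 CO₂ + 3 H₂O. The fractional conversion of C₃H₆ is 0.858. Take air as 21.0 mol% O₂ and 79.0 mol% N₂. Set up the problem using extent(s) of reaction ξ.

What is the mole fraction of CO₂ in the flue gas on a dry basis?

0.111

Stoichiometric O₂ = 4.5 × 590 = 2655 mol; O₂ fed = 2655 × 1.137 = 3019 mol.
N₂ fed = 3019 × 79/21 = 11360 mol.
Fuel reacted = 0.858 × 590 → ξ = 506.2 mol.
Outlet (n = n₀ + ν ξ):
  C₃H₆: 590 − 1(506.2) = 83.78
  O₂: 3019 − 4.5(506.2) = 740.7
  N₂: 11360 (inert)
  CO₂: 0 + 3(506.2) = 1519
  H₂O: 0 + 3(506.2) = 1519
Dry total = 13700 mol; y_CO₂ (dry) = 1519 / 13700 = 0.1109.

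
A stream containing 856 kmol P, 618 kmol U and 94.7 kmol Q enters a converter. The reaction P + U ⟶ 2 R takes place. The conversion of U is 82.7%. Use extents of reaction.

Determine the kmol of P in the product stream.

U reacted = 0.827 × 618 = 511.1 kmol; ν_U = −1, so ξ = 511.1/1 = 511.1 kmol.
Outlet amounts (n = n₀ + ν ξ):
  P: 856 − 1(511.1) = 344.9
  U: 618 − 1(511.1) = 106.9
  R: 0 + 2(511.1) = 1022
  Q: 94.7 (inert)

345 kmol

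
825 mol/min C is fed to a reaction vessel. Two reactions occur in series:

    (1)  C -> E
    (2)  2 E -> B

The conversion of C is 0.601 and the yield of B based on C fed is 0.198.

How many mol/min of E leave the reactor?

Conversion of C: C consumed = 1ξ₁ = 0.601 × 825 → ξ₁ = 495.8 mol/min.
Yield of B: 1ξ₂ / 825 = 0.198 → ξ₂ = 163.3 mol/min.
Outlet amounts (n = n₀ + Σ ν·ξ):
  C: 825 − 1(495.8) = 329.2
  E: 0 + 1(495.8) − 2(163.3) = 169.1
  B: 0 + 1(163.3) = 163.3

169 mol/min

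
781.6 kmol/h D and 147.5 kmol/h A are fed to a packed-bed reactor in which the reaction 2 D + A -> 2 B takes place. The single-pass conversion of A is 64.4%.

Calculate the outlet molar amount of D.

A reacted = 0.644 × 147.5 = 94.99 kmol/h; ν_A = −1, so ξ = 94.99/1 = 94.99 kmol/h.
Outlet amounts (n = n₀ + ν ξ):
  D: 781.6 − 2(94.99) = 591.6
  A: 147.5 − 1(94.99) = 52.51
  B: 0 + 2(94.99) = 190

592 kmol/h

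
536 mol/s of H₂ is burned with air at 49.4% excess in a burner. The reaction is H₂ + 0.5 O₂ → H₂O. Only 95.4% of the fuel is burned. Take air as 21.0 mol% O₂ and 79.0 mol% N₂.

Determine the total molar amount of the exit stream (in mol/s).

Stoichiometric O₂ = 0.5 × 536 = 268 mol/s; O₂ fed = 268 × 1.494 = 400.4 mol/s.
N₂ fed = 400.4 × 79/21 = 1506 mol/s.
Fuel reacted = 0.954 × 536 → ξ = 511.3 mol/s.
Outlet (n = n₀ + ν ξ):
  H₂: 536 − 1(511.3) = 24.66
  O₂: 400.4 − 0.5(511.3) = 144.7
  N₂: 1506 (inert)
  H₂O: 0 + 1(511.3) = 511.3
Total out = 24.66 + 144.7 + 1506 + 511.3 = 2187 mol/s.

2190 mol/s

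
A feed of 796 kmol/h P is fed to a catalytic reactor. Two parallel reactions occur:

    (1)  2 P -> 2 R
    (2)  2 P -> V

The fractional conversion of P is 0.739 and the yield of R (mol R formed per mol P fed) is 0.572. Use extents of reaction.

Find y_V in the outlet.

0.0911

Yield of R: 2ξ₁ / 796 = 0.572 → ξ₁ = 227.7 kmol/h.
Conversion of P: 2ξ₁ + 2ξ₂ = 0.739 × 796 = 588.2 → ξ₂ = 66.47 kmol/h.
Outlet amounts (n = n₀ + Σ ν·ξ):
  P: 796 − 2(227.7) − 2(66.47) = 207.8
  R: 0 + 2(227.7) = 455.3
  V: 0 + 1(66.47) = 66.47
Total out = 729.5 kmol/h; y_V = 66.47 / 729.5 = 0.09111.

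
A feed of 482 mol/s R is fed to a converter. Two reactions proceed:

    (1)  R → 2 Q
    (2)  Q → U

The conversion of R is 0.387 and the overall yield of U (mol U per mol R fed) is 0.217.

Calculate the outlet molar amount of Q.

268 mol/s

Conversion of R: R consumed = 1ξ₁ = 0.387 × 482 → ξ₁ = 186.5 mol/s.
Yield of U: 1ξ₂ / 482 = 0.217 → ξ₂ = 104.6 mol/s.
Outlet amounts (n = n₀ + Σ ν·ξ):
  R: 482 − 1(186.5) = 295.5
  Q: 0 + 2(186.5) − 1(104.6) = 268.5
  U: 0 + 1(104.6) = 104.6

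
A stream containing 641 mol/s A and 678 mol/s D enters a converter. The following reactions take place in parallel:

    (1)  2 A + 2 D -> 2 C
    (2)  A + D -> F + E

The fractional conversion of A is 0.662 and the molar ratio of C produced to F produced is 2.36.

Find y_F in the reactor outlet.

0.124

Conversion of A: A consumed = 0.662 × 641 = 424.3 mol/s = 2ξ₁ + 1ξ₂.
Selectivity: 2ξ₁ / (1ξ₂) = 2.36 → ξ₁ = 1.18 ξ₂.
Substitute: (2·1.18 + 1) ξ₂ = 424.3 → ξ₂ = 126.3 mol/s, ξ₁ = 149 mol/s.
Outlet amounts (n = n₀ + Σ ν·ξ):
  A: 641 − 2(149) − 1(126.3) = 216.7
  D: 678 − 2(149) − 1(126.3) = 253.7
  C: 0 + 2(149) = 298
  F: 0 + 1(126.3) = 126.3
  E: 0 + 1(126.3) = 126.3
Total out = 1021 mol/s; y_F = 126.3 / 1021 = 0.1237.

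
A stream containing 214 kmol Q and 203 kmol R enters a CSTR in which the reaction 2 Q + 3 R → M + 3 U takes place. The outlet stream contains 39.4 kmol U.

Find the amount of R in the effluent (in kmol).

For U: n = n₀ + 3ξ → 39.4 = 0 + 3ξ, giving ξ = 13.13 kmol.
Outlet amounts (n = n₀ + ν ξ):
  Q: 214 − 2(13.13) = 187.7
  R: 203 − 3(13.13) = 163.6
  M: 0 + 1(13.13) = 13.13
  U: 0 + 3(13.13) = 39.4

164 kmol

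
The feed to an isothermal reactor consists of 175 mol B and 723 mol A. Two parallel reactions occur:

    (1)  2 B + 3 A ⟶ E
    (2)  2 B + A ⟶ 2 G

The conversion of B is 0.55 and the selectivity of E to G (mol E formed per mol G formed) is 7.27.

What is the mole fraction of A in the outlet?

Conversion of B: B consumed = 0.55 × 175 = 96.25 mol = 2ξ₁ + 2ξ₂.
Selectivity: 1ξ₁ / (2ξ₂) = 7.27 → ξ₁ = 14.54 ξ₂.
Substitute: (2·14.54 + 2) ξ₂ = 96.25 → ξ₂ = 3.097 mol, ξ₁ = 45.03 mol.
Outlet amounts (n = n₀ + Σ ν·ξ):
  B: 175 − 2(45.03) − 2(3.097) = 78.75
  A: 723 − 3(45.03) − 1(3.097) = 584.8
  E: 0 + 1(45.03) = 45.03
  G: 0 + 2(3.097) = 6.194
Total out = 714.8 mol; y_A = 584.8 / 714.8 = 0.8182.

0.818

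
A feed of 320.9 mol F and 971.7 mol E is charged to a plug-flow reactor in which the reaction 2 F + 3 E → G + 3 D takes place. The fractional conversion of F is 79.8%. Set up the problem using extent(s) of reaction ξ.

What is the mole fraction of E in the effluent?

F reacted = 0.798 × 320.9 = 256.1 mol; ν_F = −2, so ξ = 256.1/2 = 128 mol.
Outlet amounts (n = n₀ + ν ξ):
  F: 320.9 − 2(128) = 64.82
  E: 971.7 − 3(128) = 587.6
  G: 0 + 1(128) = 128
  D: 0 + 3(128) = 384.1
Total out = 1165 mol; y_E = 587.6 / 1165 = 0.5046.

0.505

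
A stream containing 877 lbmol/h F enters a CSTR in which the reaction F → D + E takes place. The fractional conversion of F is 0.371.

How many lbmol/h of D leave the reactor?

325 lbmol/h

F reacted = 0.371 × 877 = 325.4 lbmol/h; ν_F = −1, so ξ = 325.4/1 = 325.4 lbmol/h.
Outlet amounts (n = n₀ + ν ξ):
  F: 877 − 1(325.4) = 551.6
  D: 0 + 1(325.4) = 325.4
  E: 0 + 1(325.4) = 325.4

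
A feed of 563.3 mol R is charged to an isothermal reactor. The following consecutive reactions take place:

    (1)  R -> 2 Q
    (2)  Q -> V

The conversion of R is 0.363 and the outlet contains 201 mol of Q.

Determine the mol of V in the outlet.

Conversion of R: R consumed = 1ξ₁ = 0.363 × 563.3 → ξ₁ = 204.5 mol.
Q balance: n_Q = 0 + 2ξ₁ − 1ξ₂ = 201 → ξ₂ = (2·204.5 − 201)/1 = 208 mol.
Outlet amounts (n = n₀ + Σ ν·ξ):
  R: 563.3 − 1(204.5) = 358.8
  Q: 0 + 2(204.5) − 1(208) = 201
  V: 0 + 1(208) = 208

208 mol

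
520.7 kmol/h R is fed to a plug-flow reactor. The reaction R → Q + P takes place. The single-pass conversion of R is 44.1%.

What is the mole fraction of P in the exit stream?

0.306

R reacted = 0.441 × 520.7 = 229.6 kmol/h; ν_R = −1, so ξ = 229.6/1 = 229.6 kmol/h.
Outlet amounts (n = n₀ + ν ξ):
  R: 520.7 − 1(229.6) = 291.1
  Q: 0 + 1(229.6) = 229.6
  P: 0 + 1(229.6) = 229.6
Total out = 750.3 kmol/h; y_P = 229.6 / 750.3 = 0.306.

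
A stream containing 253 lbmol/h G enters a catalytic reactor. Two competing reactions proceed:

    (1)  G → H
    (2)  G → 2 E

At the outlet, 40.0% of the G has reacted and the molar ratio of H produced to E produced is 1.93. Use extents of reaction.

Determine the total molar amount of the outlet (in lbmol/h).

Conversion of G: G consumed = 0.4 × 253 = 101.2 lbmol/h = 1ξ₁ + 1ξ₂.
Selectivity: 1ξ₁ / (2ξ₂) = 1.93 → ξ₁ = 3.86 ξ₂.
Substitute: (1·3.86 + 1) ξ₂ = 101.2 → ξ₂ = 20.82 lbmol/h, ξ₁ = 80.38 lbmol/h.
Outlet amounts (n = n₀ + Σ ν·ξ):
  G: 253 − 1(80.38) − 1(20.82) = 151.8
  H: 0 + 1(80.38) = 80.38
  E: 0 + 2(20.82) = 41.65
Total out = 151.8 + 80.38 + 41.65 = 273.8 lbmol/h.

274 lbmol/h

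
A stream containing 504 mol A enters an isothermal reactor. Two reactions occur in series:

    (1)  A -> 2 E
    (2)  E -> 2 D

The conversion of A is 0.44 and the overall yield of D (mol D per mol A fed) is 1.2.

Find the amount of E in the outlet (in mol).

Conversion of A: A consumed = 1ξ₁ = 0.44 × 504 → ξ₁ = 221.8 mol.
Yield of D: 2ξ₂ / 504 = 1.2 → ξ₂ = 302.4 mol.
Outlet amounts (n = n₀ + Σ ν·ξ):
  A: 504 − 1(221.8) = 282.2
  E: 0 + 2(221.8) − 1(302.4) = 141.1
  D: 0 + 2(302.4) = 604.8

141 mol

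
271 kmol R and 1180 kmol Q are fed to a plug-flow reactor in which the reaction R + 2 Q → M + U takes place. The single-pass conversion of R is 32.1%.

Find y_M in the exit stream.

0.0638

R reacted = 0.321 × 271 = 86.99 kmol; ν_R = −1, so ξ = 86.99/1 = 86.99 kmol.
Outlet amounts (n = n₀ + ν ξ):
  R: 271 − 1(86.99) = 184
  Q: 1180 − 2(86.99) = 1006
  M: 0 + 1(86.99) = 86.99
  U: 0 + 1(86.99) = 86.99
Total out = 1364 kmol; y_M = 86.99 / 1364 = 0.06378.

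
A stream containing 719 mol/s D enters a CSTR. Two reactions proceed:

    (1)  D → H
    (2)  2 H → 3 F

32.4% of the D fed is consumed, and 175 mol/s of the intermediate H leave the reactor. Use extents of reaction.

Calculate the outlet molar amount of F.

Conversion of D: D consumed = 1ξ₁ = 0.324 × 719 → ξ₁ = 233 mol/s.
H balance: n_H = 0 + 1ξ₁ − 2ξ₂ = 175 → ξ₂ = (1·233 − 175)/2 = 28.98 mol/s.
Outlet amounts (n = n₀ + Σ ν·ξ):
  D: 719 − 1(233) = 486
  H: 0 + 1(233) − 2(28.98) = 175
  F: 0 + 3(28.98) = 86.93

86.9 mol/s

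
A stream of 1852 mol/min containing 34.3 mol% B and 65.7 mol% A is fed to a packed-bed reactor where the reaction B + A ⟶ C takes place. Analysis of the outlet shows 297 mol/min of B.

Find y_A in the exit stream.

0.58

For B: n = n₀ − 1ξ → 297 = 635.2 − 1ξ, giving ξ = 338.2 mol/min.
Outlet amounts (n = n₀ + ν ξ):
  B: 635.2 − 1(338.2) = 297
  A: 1217 − 1(338.2) = 878.5
  C: 0 + 1(338.2) = 338.2
Total out = 1514 mol/min; y_A = 878.5 / 1514 = 0.5804.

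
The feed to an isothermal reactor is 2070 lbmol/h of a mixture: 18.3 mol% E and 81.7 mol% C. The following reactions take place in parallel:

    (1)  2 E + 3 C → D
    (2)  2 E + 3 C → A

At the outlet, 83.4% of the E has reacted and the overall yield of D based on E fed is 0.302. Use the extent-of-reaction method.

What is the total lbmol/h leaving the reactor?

Yield of D: 1ξ₁ / 378.8 = 0.302 → ξ₁ = 114.4 lbmol/h.
Conversion of E: 2ξ₁ + 2ξ₂ = 0.834 × 378.8 = 315.9 → ξ₂ = 43.56 lbmol/h.
Outlet amounts (n = n₀ + Σ ν·ξ):
  E: 378.8 − 2(114.4) − 2(43.56) = 62.88
  C: 1691 − 3(114.4) − 3(43.56) = 1217
  D: 0 + 1(114.4) = 114.4
  A: 0 + 1(43.56) = 43.56
Total out = 62.88 + 1217 + 114.4 + 43.56 = 1438 lbmol/h.

1440 lbmol/h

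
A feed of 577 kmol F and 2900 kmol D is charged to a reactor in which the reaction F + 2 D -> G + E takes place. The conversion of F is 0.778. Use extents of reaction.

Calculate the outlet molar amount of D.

F reacted = 0.778 × 577 = 448.9 kmol; ν_F = −1, so ξ = 448.9/1 = 448.9 kmol.
Outlet amounts (n = n₀ + ν ξ):
  F: 577 − 1(448.9) = 128.1
  D: 2900 − 2(448.9) = 2002
  G: 0 + 1(448.9) = 448.9
  E: 0 + 1(448.9) = 448.9

2000 kmol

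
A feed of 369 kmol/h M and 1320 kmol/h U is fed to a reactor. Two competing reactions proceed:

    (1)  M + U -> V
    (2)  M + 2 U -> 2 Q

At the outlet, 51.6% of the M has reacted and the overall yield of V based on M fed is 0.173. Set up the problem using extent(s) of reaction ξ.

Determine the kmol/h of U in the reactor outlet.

Yield of V: 1ξ₁ / 369 = 0.173 → ξ₁ = 63.84 kmol/h.
Conversion of M: 1ξ₁ + 1ξ₂ = 0.516 × 369 = 190.4 → ξ₂ = 126.6 kmol/h.
Outlet amounts (n = n₀ + Σ ν·ξ):
  M: 369 − 1(63.84) − 1(126.6) = 178.6
  U: 1320 − 1(63.84) − 2(126.6) = 1003
  V: 0 + 1(63.84) = 63.84
  Q: 0 + 2(126.6) = 253.1

1000 kmol/h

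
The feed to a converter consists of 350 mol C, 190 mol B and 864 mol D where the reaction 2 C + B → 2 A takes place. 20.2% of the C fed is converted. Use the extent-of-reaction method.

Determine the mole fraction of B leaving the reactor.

C reacted = 0.202 × 350 = 70.7 mol; ν_C = −2, so ξ = 70.7/2 = 35.35 mol.
Outlet amounts (n = n₀ + ν ξ):
  C: 350 − 2(35.35) = 279.3
  B: 190 − 1(35.35) = 154.7
  A: 0 + 2(35.35) = 70.7
  D: 864 (inert)
Total out = 1369 mol; y_B = 154.7 / 1369 = 0.113.

0.113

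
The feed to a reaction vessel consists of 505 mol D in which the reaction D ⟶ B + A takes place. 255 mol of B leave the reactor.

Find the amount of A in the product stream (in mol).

255 mol

For B: n = n₀ + 1ξ → 255 = 0 + 1ξ, giving ξ = 255 mol.
Outlet amounts (n = n₀ + ν ξ):
  D: 505 − 1(255) = 250
  B: 0 + 1(255) = 255
  A: 0 + 1(255) = 255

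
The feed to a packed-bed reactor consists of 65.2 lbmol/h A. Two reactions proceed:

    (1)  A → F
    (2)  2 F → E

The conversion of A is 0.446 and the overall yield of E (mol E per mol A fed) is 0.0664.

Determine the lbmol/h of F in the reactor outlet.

20.4 lbmol/h

Conversion of A: A consumed = 1ξ₁ = 0.446 × 65.2 → ξ₁ = 29.08 lbmol/h.
Yield of E: 1ξ₂ / 65.2 = 0.0664 → ξ₂ = 4.329 lbmol/h.
Outlet amounts (n = n₀ + Σ ν·ξ):
  A: 65.2 − 1(29.08) = 36.12
  F: 0 + 1(29.08) − 2(4.329) = 20.42
  E: 0 + 1(4.329) = 4.329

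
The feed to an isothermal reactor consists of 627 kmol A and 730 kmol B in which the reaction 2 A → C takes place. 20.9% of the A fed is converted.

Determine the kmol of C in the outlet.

65.5 kmol

A reacted = 0.209 × 627 = 131 kmol; ν_A = −2, so ξ = 131/2 = 65.52 kmol.
Outlet amounts (n = n₀ + ν ξ):
  A: 627 − 2(65.52) = 496
  C: 0 + 1(65.52) = 65.52
  B: 730 (inert)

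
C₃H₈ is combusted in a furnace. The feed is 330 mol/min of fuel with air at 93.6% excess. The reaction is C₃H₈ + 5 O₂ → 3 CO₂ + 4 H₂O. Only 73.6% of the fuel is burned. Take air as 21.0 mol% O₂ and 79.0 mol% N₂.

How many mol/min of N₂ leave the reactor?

12000 mol/min

Stoichiometric O₂ = 5 × 330 = 1650 mol/min; O₂ fed = 1650 × 1.936 = 3194 mol/min.
N₂ fed = 3194 × 79/21 = 12020 mol/min.
Fuel reacted = 0.736 × 330 → ξ = 242.9 mol/min.
Outlet (n = n₀ + ν ξ):
  C₃H₈: 330 − 1(242.9) = 87.12
  O₂: 3194 − 5(242.9) = 1980
  N₂: 12020 (inert)
  CO₂: 0 + 3(242.9) = 728.6
  H₂O: 0 + 4(242.9) = 971.5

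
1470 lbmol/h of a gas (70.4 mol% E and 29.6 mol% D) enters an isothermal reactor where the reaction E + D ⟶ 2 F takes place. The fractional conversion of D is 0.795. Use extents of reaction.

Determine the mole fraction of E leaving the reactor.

0.469

D reacted = 0.795 × 435.1 = 345.9 lbmol/h; ν_D = −1, so ξ = 345.9/1 = 345.9 lbmol/h.
Outlet amounts (n = n₀ + ν ξ):
  E: 1035 − 1(345.9) = 689
  D: 435.1 − 1(345.9) = 89.2
  F: 0 + 2(345.9) = 691.8
Total out = 1470 lbmol/h; y_E = 689 / 1470 = 0.4687.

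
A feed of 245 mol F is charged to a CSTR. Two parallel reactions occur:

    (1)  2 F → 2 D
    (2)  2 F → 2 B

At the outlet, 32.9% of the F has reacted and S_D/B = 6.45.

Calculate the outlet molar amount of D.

Conversion of F: F consumed = 0.329 × 245 = 80.61 mol = 2ξ₁ + 2ξ₂.
Selectivity: 2ξ₁ / (2ξ₂) = 6.45 → ξ₁ = 6.45 ξ₂.
Substitute: (2·6.45 + 2) ξ₂ = 80.61 → ξ₂ = 5.41 mol, ξ₁ = 34.89 mol.
Outlet amounts (n = n₀ + Σ ν·ξ):
  F: 245 − 2(34.89) − 2(5.41) = 164.4
  D: 0 + 2(34.89) = 69.79
  B: 0 + 2(5.41) = 10.82

69.8 mol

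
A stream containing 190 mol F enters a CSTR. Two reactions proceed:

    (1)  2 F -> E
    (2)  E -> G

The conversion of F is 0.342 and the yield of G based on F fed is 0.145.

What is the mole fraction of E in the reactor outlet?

Conversion of F: F consumed = 2ξ₁ = 0.342 × 190 → ξ₁ = 32.49 mol.
Yield of G: 1ξ₂ / 190 = 0.145 → ξ₂ = 27.55 mol.
Outlet amounts (n = n₀ + Σ ν·ξ):
  F: 190 − 2(32.49) = 125
  E: 0 + 1(32.49) − 1(27.55) = 4.94
  G: 0 + 1(27.55) = 27.55
Total out = 157.5 mol; y_E = 4.94 / 157.5 = 0.03136.

0.0314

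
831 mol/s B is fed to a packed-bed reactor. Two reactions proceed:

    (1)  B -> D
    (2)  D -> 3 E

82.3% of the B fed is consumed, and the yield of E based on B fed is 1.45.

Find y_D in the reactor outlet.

Conversion of B: B consumed = 1ξ₁ = 0.823 × 831 → ξ₁ = 683.9 mol/s.
Yield of E: 3ξ₂ / 831 = 1.45 → ξ₂ = 401.7 mol/s.
Outlet amounts (n = n₀ + Σ ν·ξ):
  B: 831 − 1(683.9) = 147.1
  D: 0 + 1(683.9) − 1(401.7) = 282.3
  E: 0 + 3(401.7) = 1205
Total out = 1634 mol/s; y_D = 282.3 / 1634 = 0.1727.

0.173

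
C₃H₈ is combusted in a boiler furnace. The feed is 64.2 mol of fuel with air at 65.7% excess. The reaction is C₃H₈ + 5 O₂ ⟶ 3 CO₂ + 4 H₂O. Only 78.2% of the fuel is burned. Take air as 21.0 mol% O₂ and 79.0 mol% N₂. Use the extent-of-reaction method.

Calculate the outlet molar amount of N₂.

Stoichiometric O₂ = 5 × 64.2 = 321 mol; O₂ fed = 321 × 1.657 = 531.9 mol.
N₂ fed = 531.9 × 79/21 = 2001 mol.
Fuel reacted = 0.782 × 64.2 → ξ = 50.2 mol.
Outlet (n = n₀ + ν ξ):
  C₃H₈: 64.2 − 1(50.2) = 14
  O₂: 531.9 − 5(50.2) = 280.9
  N₂: 2001 (inert)
  CO₂: 0 + 3(50.2) = 150.6
  H₂O: 0 + 4(50.2) = 200.8

2000 mol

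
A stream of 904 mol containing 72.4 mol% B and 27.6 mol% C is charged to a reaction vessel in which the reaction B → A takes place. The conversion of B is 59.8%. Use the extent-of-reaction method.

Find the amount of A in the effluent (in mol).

B reacted = 0.598 × 654.5 = 391.4 mol; ν_B = −1, so ξ = 391.4/1 = 391.4 mol.
Outlet amounts (n = n₀ + ν ξ):
  B: 654.5 − 1(391.4) = 263.1
  A: 0 + 1(391.4) = 391.4
  C: 249.5 (inert)

391 mol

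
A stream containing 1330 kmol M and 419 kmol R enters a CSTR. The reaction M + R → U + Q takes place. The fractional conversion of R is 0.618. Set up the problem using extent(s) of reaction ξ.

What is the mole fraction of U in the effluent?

0.148

R reacted = 0.618 × 419 = 258.9 kmol; ν_R = −1, so ξ = 258.9/1 = 258.9 kmol.
Outlet amounts (n = n₀ + ν ξ):
  M: 1330 − 1(258.9) = 1071
  R: 419 − 1(258.9) = 160.1
  U: 0 + 1(258.9) = 258.9
  Q: 0 + 1(258.9) = 258.9
Total out = 1749 kmol; y_U = 258.9 / 1749 = 0.1481.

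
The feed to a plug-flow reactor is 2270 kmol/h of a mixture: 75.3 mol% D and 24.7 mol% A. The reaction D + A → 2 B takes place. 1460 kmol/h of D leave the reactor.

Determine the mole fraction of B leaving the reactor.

0.22

For D: n = n₀ − 1ξ → 1460 = 1709 − 1ξ, giving ξ = 249.3 kmol/h.
Outlet amounts (n = n₀ + ν ξ):
  D: 1709 − 1(249.3) = 1460
  A: 560.7 − 1(249.3) = 311.4
  B: 0 + 2(249.3) = 498.6
Total out = 2270 kmol/h; y_B = 498.6 / 2270 = 0.2197.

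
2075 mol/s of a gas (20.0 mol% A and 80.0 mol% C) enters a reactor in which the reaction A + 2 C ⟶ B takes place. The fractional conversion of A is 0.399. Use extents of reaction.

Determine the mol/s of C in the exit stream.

A reacted = 0.399 × 415 = 165.6 mol/s; ν_A = −1, so ξ = 165.6/1 = 165.6 mol/s.
Outlet amounts (n = n₀ + ν ξ):
  A: 415 − 1(165.6) = 249.4
  C: 1660 − 2(165.6) = 1329
  B: 0 + 1(165.6) = 165.6

1330 mol/s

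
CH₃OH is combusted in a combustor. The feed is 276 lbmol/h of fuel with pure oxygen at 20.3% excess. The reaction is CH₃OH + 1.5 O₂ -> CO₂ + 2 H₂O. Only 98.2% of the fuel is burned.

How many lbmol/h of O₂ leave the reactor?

Stoichiometric O₂ = 1.5 × 276 = 414 lbmol/h; O₂ fed = 414 × 1.203 = 498 lbmol/h.
Fuel reacted = 0.982 × 276 → ξ = 271 lbmol/h.
Outlet (n = n₀ + ν ξ):
  CH₃OH: 276 − 1(271) = 4.968
  O₂: 498 − 1.5(271) = 91.49
  CO₂: 0 + 1(271) = 271
  H₂O: 0 + 2(271) = 542.1

91.5 lbmol/h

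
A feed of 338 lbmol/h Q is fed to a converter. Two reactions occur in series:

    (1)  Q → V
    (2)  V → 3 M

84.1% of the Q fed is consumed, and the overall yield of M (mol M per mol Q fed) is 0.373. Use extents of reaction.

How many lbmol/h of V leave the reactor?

Conversion of Q: Q consumed = 1ξ₁ = 0.841 × 338 → ξ₁ = 284.3 lbmol/h.
Yield of M: 3ξ₂ / 338 = 0.373 → ξ₂ = 42.02 lbmol/h.
Outlet amounts (n = n₀ + Σ ν·ξ):
  Q: 338 − 1(284.3) = 53.74
  V: 0 + 1(284.3) − 1(42.02) = 242.2
  M: 0 + 3(42.02) = 126.1

242 lbmol/h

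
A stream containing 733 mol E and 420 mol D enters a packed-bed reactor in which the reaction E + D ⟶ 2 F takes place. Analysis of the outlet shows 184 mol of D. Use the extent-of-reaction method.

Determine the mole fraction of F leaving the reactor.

0.409

For D: n = n₀ − 1ξ → 184 = 420 − 1ξ, giving ξ = 236 mol.
Outlet amounts (n = n₀ + ν ξ):
  E: 733 − 1(236) = 497
  D: 420 − 1(236) = 184
  F: 0 + 2(236) = 472
Total out = 1153 mol; y_F = 472 / 1153 = 0.4094.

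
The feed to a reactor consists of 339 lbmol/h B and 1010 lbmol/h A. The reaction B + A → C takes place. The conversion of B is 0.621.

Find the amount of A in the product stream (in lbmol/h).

B reacted = 0.621 × 339 = 210.5 lbmol/h; ν_B = −1, so ξ = 210.5/1 = 210.5 lbmol/h.
Outlet amounts (n = n₀ + ν ξ):
  B: 339 − 1(210.5) = 128.5
  A: 1010 − 1(210.5) = 799.5
  C: 0 + 1(210.5) = 210.5

799 lbmol/h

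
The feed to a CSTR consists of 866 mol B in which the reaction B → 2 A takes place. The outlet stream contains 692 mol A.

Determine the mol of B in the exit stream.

520 mol

For A: n = n₀ + 2ξ → 692 = 0 + 2ξ, giving ξ = 346 mol.
Outlet amounts (n = n₀ + ν ξ):
  B: 866 − 1(346) = 520
  A: 0 + 2(346) = 692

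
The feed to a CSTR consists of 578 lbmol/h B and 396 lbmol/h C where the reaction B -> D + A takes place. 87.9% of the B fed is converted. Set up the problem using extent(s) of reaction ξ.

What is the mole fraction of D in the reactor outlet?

0.343

B reacted = 0.879 × 578 = 508.1 lbmol/h; ν_B = −1, so ξ = 508.1/1 = 508.1 lbmol/h.
Outlet amounts (n = n₀ + ν ξ):
  B: 578 − 1(508.1) = 69.94
  D: 0 + 1(508.1) = 508.1
  A: 0 + 1(508.1) = 508.1
  C: 396 (inert)
Total out = 1482 lbmol/h; y_D = 508.1 / 1482 = 0.3428.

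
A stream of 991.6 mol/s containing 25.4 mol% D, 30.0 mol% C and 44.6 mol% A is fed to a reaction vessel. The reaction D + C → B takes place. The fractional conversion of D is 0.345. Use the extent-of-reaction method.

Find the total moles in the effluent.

D reacted = 0.345 × 251.9 = 86.89 mol/s; ν_D = −1, so ξ = 86.89/1 = 86.89 mol/s.
Outlet amounts (n = n₀ + ν ξ):
  D: 251.9 − 1(86.89) = 165
  C: 297.5 − 1(86.89) = 210.6
  B: 0 + 1(86.89) = 86.89
  A: 442.3 (inert)
Total out = 165 + 210.6 + 86.89 + 442.3 = 904.7 mol/s.

905 mol/s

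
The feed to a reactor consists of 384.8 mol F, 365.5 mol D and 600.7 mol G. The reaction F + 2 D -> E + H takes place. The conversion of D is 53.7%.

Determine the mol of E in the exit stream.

D reacted = 0.537 × 365.5 = 196.3 mol; ν_D = −2, so ξ = 196.3/2 = 98.14 mol.
Outlet amounts (n = n₀ + ν ξ):
  F: 384.8 − 1(98.14) = 286.7
  D: 365.5 − 2(98.14) = 169.2
  E: 0 + 1(98.14) = 98.14
  H: 0 + 1(98.14) = 98.14
  G: 600.7 (inert)

98.1 mol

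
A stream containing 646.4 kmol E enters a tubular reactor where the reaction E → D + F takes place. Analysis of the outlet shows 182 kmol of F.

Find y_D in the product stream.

For F: n = n₀ + 1ξ → 182 = 0 + 1ξ, giving ξ = 182 kmol.
Outlet amounts (n = n₀ + ν ξ):
  E: 646.4 − 1(182) = 464.4
  D: 0 + 1(182) = 182
  F: 0 + 1(182) = 182
Total out = 828.4 kmol; y_D = 182 / 828.4 = 0.2197.

0.22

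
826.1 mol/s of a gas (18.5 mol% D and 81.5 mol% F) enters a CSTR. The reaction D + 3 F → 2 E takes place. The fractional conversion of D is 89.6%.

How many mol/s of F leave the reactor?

D reacted = 0.896 × 152.8 = 136.9 mol/s; ν_D = −1, so ξ = 136.9/1 = 136.9 mol/s.
Outlet amounts (n = n₀ + ν ξ):
  D: 152.8 − 1(136.9) = 15.89
  F: 673.3 − 3(136.9) = 262.5
  E: 0 + 2(136.9) = 273.9

262 mol/s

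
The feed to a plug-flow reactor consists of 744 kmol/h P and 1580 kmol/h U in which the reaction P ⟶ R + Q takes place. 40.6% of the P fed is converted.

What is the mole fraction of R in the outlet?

0.115

P reacted = 0.406 × 744 = 302.1 kmol/h; ν_P = −1, so ξ = 302.1/1 = 302.1 kmol/h.
Outlet amounts (n = n₀ + ν ξ):
  P: 744 − 1(302.1) = 441.9
  R: 0 + 1(302.1) = 302.1
  Q: 0 + 1(302.1) = 302.1
  U: 1580 (inert)
Total out = 2626 kmol/h; y_R = 302.1 / 2626 = 0.115.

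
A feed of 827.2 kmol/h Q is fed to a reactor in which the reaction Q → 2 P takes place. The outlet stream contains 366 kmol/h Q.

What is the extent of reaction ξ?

ξ = 461 kmol/h

For Q: n = n₀ − 1ξ → 366 = 827.2 − 1ξ, giving ξ = 461.2 kmol/h.
Outlet amounts (n = n₀ + ν ξ):
  Q: 827.2 − 1(461.2) = 366
  P: 0 + 2(461.2) = 922.4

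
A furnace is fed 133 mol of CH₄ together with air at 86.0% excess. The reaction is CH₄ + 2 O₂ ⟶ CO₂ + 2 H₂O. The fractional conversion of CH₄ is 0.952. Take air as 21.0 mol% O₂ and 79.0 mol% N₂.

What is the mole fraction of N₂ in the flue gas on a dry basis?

Stoichiometric O₂ = 2 × 133 = 266 mol; O₂ fed = 266 × 1.860 = 494.8 mol.
N₂ fed = 494.8 × 79/21 = 1861 mol.
Fuel reacted = 0.952 × 133 → ξ = 126.6 mol.
Outlet (n = n₀ + ν ξ):
  CH₄: 133 − 1(126.6) = 6.384
  O₂: 494.8 − 2(126.6) = 241.5
  N₂: 1861 (inert)
  CO₂: 0 + 1(126.6) = 126.6
  H₂O: 0 + 2(126.6) = 253.2
Dry total = 2236 mol; y_N₂ (dry) = 1861 / 2236 = 0.8325.

0.832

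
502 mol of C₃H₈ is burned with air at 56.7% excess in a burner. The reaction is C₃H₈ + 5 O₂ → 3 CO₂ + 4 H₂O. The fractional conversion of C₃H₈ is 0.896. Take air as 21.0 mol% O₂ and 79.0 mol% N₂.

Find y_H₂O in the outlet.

0.0914

Stoichiometric O₂ = 5 × 502 = 2510 mol; O₂ fed = 2510 × 1.567 = 3933 mol.
N₂ fed = 3933 × 79/21 = 14800 mol.
Fuel reacted = 0.896 × 502 → ξ = 449.8 mol.
Outlet (n = n₀ + ν ξ):
  C₃H₈: 502 − 1(449.8) = 52.21
  O₂: 3933 − 5(449.8) = 1684
  N₂: 14800 (inert)
  CO₂: 0 + 3(449.8) = 1349
  H₂O: 0 + 4(449.8) = 1799
Total out = 19680 mol; y_H₂O = 1799 / 19680 = 0.09142.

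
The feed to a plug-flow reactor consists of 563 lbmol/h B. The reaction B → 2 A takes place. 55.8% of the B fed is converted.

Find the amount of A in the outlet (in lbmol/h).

B reacted = 0.558 × 563 = 314.2 lbmol/h; ν_B = −1, so ξ = 314.2/1 = 314.2 lbmol/h.
Outlet amounts (n = n₀ + ν ξ):
  B: 563 − 1(314.2) = 248.8
  A: 0 + 2(314.2) = 628.3

628 lbmol/h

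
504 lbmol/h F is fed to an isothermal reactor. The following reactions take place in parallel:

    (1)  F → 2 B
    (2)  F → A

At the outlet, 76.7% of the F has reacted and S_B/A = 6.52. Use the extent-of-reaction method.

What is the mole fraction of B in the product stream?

0.74

Conversion of F: F consumed = 0.767 × 504 = 386.6 lbmol/h = 1ξ₁ + 1ξ₂.
Selectivity: 2ξ₁ / (1ξ₂) = 6.52 → ξ₁ = 3.26 ξ₂.
Substitute: (1·3.26 + 1) ξ₂ = 386.6 → ξ₂ = 90.74 lbmol/h, ξ₁ = 295.8 lbmol/h.
Outlet amounts (n = n₀ + Σ ν·ξ):
  F: 504 − 1(295.8) − 1(90.74) = 117.4
  B: 0 + 2(295.8) = 591.6
  A: 0 + 1(90.74) = 90.74
Total out = 799.8 lbmol/h; y_B = 591.6 / 799.8 = 0.7397.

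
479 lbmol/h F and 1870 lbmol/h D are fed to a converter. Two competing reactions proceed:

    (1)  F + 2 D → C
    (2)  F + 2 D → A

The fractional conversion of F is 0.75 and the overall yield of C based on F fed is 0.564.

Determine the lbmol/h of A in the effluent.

Yield of C: 1ξ₁ / 479 = 0.564 → ξ₁ = 270.2 lbmol/h.
Conversion of F: 1ξ₁ + 1ξ₂ = 0.75 × 479 = 359.2 → ξ₂ = 89.09 lbmol/h.
Outlet amounts (n = n₀ + Σ ν·ξ):
  F: 479 − 1(270.2) − 1(89.09) = 119.8
  D: 1870 − 2(270.2) − 2(89.09) = 1152
  C: 0 + 1(270.2) = 270.2
  A: 0 + 1(89.09) = 89.09

89.1 lbmol/h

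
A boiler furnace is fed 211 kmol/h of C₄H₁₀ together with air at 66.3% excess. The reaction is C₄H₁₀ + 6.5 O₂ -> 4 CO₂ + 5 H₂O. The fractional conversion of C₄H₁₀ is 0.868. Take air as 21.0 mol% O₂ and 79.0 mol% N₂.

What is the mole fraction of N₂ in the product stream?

0.756

Stoichiometric O₂ = 6.5 × 211 = 1372 kmol/h; O₂ fed = 1372 × 1.663 = 2281 kmol/h.
N₂ fed = 2281 × 79/21 = 8580 kmol/h.
Fuel reacted = 0.868 × 211 → ξ = 183.1 kmol/h.
Outlet (n = n₀ + ν ξ):
  C₄H₁₀: 211 − 1(183.1) = 27.85
  O₂: 2281 − 6.5(183.1) = 1090
  N₂: 8580 (inert)
  CO₂: 0 + 4(183.1) = 732.6
  H₂O: 0 + 5(183.1) = 915.7
Total out = 11350 kmol/h; y_N₂ = 8580 / 11350 = 0.7562.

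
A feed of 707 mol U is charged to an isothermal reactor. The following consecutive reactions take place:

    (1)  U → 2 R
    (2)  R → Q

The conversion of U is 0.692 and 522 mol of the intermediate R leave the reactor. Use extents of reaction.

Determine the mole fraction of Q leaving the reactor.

0.382

Conversion of U: U consumed = 1ξ₁ = 0.692 × 707 → ξ₁ = 489.2 mol.
R balance: n_R = 0 + 2ξ₁ − 1ξ₂ = 522 → ξ₂ = (2·489.2 − 522)/1 = 456.5 mol.
Outlet amounts (n = n₀ + Σ ν·ξ):
  U: 707 − 1(489.2) = 217.8
  R: 0 + 2(489.2) − 1(456.5) = 522
  Q: 0 + 1(456.5) = 456.5
Total out = 1196 mol; y_Q = 456.5 / 1196 = 0.3816.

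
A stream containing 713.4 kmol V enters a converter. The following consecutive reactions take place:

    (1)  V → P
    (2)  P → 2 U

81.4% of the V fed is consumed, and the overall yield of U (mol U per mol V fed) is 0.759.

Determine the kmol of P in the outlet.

Conversion of V: V consumed = 1ξ₁ = 0.814 × 713.4 → ξ₁ = 580.7 kmol.
Yield of U: 2ξ₂ / 713.4 = 0.759 → ξ₂ = 270.7 kmol.
Outlet amounts (n = n₀ + Σ ν·ξ):
  V: 713.4 − 1(580.7) = 132.7
  P: 0 + 1(580.7) − 1(270.7) = 310
  U: 0 + 2(270.7) = 541.5

310 kmol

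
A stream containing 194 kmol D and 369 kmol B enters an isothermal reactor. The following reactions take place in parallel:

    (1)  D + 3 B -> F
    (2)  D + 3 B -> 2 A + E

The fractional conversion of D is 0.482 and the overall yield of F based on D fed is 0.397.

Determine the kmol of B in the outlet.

88.5 kmol

Yield of F: 1ξ₁ / 194 = 0.397 → ξ₁ = 77.02 kmol.
Conversion of D: 1ξ₁ + 1ξ₂ = 0.482 × 194 = 93.51 → ξ₂ = 16.49 kmol.
Outlet amounts (n = n₀ + Σ ν·ξ):
  D: 194 − 1(77.02) − 1(16.49) = 100.5
  B: 369 − 3(77.02) − 3(16.49) = 88.48
  F: 0 + 1(77.02) = 77.02
  A: 0 + 2(16.49) = 32.98
  E: 0 + 1(16.49) = 16.49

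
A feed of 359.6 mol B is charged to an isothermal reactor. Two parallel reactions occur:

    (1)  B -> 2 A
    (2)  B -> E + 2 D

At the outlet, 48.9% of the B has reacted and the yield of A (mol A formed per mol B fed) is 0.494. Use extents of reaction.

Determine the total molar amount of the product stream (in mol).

Yield of A: 2ξ₁ / 359.6 = 0.494 → ξ₁ = 88.82 mol.
Conversion of B: 1ξ₁ + 1ξ₂ = 0.489 × 359.6 = 175.8 → ξ₂ = 87.02 mol.
Outlet amounts (n = n₀ + Σ ν·ξ):
  B: 359.6 − 1(88.82) − 1(87.02) = 183.8
  A: 0 + 2(88.82) = 177.6
  E: 0 + 1(87.02) = 87.02
  D: 0 + 2(87.02) = 174
Total out = 183.8 + 177.6 + 87.02 + 174 = 622.5 mol.

622 mol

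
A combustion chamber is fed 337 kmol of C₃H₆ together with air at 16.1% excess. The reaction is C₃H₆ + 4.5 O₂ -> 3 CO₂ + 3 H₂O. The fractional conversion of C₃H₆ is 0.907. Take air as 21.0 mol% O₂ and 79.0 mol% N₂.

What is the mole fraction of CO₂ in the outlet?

Stoichiometric O₂ = 4.5 × 337 = 1516 kmol; O₂ fed = 1516 × 1.161 = 1761 kmol.
N₂ fed = 1761 × 79/21 = 6623 kmol.
Fuel reacted = 0.907 × 337 → ξ = 305.7 kmol.
Outlet (n = n₀ + ν ξ):
  C₃H₆: 337 − 1(305.7) = 31.34
  O₂: 1761 − 4.5(305.7) = 385.2
  N₂: 6623 (inert)
  CO₂: 0 + 3(305.7) = 917
  H₂O: 0 + 3(305.7) = 917
Total out = 8874 kmol; y_CO₂ = 917 / 8874 = 0.1033.

0.103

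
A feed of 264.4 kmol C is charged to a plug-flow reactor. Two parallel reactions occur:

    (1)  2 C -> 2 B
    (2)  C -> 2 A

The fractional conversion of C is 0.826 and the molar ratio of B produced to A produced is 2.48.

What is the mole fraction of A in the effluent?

Conversion of C: C consumed = 0.826 × 264.4 = 218.4 kmol = 2ξ₁ + 1ξ₂.
Selectivity: 2ξ₁ / (2ξ₂) = 2.48 → ξ₁ = 2.48 ξ₂.
Substitute: (2·2.48 + 1) ξ₂ = 218.4 → ξ₂ = 36.64 kmol, ξ₁ = 90.88 kmol.
Outlet amounts (n = n₀ + Σ ν·ξ):
  C: 264.4 − 2(90.88) − 1(36.64) = 46.01
  B: 0 + 2(90.88) = 181.8
  A: 0 + 2(36.64) = 73.29
Total out = 301 kmol; y_A = 73.29 / 301 = 0.2434.

0.243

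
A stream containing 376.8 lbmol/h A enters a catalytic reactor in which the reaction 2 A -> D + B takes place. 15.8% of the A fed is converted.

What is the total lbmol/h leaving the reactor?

A reacted = 0.158 × 376.8 = 59.53 lbmol/h; ν_A = −2, so ξ = 59.53/2 = 29.77 lbmol/h.
Outlet amounts (n = n₀ + ν ξ):
  A: 376.8 − 2(29.77) = 317.3
  D: 0 + 1(29.77) = 29.77
  B: 0 + 1(29.77) = 29.77
Total out = 317.3 + 29.77 + 29.77 = 376.8 lbmol/h.

377 lbmol/h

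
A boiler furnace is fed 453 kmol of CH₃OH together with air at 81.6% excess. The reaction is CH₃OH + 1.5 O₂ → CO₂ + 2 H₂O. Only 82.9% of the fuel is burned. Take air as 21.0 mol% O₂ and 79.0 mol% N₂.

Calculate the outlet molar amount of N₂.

4640 kmol

Stoichiometric O₂ = 1.5 × 453 = 679.5 kmol; O₂ fed = 679.5 × 1.816 = 1234 kmol.
N₂ fed = 1234 × 79/21 = 4642 kmol.
Fuel reacted = 0.829 × 453 → ξ = 375.5 kmol.
Outlet (n = n₀ + ν ξ):
  CH₃OH: 453 − 1(375.5) = 77.46
  O₂: 1234 − 1.5(375.5) = 670.7
  N₂: 4642 (inert)
  CO₂: 0 + 1(375.5) = 375.5
  H₂O: 0 + 2(375.5) = 751.1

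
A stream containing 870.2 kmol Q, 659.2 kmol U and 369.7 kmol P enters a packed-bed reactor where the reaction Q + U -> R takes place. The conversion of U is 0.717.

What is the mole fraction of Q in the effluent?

0.279

U reacted = 0.717 × 659.2 = 472.6 kmol; ν_U = −1, so ξ = 472.6/1 = 472.6 kmol.
Outlet amounts (n = n₀ + ν ξ):
  Q: 870.2 − 1(472.6) = 397.6
  U: 659.2 − 1(472.6) = 186.6
  R: 0 + 1(472.6) = 472.6
  P: 369.7 (inert)
Total out = 1426 kmol; y_Q = 397.6 / 1426 = 0.2787.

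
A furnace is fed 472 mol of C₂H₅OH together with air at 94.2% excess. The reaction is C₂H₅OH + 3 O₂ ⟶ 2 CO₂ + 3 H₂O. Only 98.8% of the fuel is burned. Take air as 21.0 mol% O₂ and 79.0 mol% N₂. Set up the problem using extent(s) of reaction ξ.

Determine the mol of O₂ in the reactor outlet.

Stoichiometric O₂ = 3 × 472 = 1416 mol; O₂ fed = 1416 × 1.942 = 2750 mol.
N₂ fed = 2750 × 79/21 = 10340 mol.
Fuel reacted = 0.988 × 472 → ξ = 466.3 mol.
Outlet (n = n₀ + ν ξ):
  C₂H₅OH: 472 − 1(466.3) = 5.664
  O₂: 2750 − 3(466.3) = 1351
  N₂: 10340 (inert)
  CO₂: 0 + 2(466.3) = 932.7
  H₂O: 0 + 3(466.3) = 1399

1350 mol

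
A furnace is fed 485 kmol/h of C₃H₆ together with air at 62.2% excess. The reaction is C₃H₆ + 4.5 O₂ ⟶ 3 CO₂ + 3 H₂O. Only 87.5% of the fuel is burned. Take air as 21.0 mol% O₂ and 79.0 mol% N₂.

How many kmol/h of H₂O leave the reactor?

1270 kmol/h

Stoichiometric O₂ = 4.5 × 485 = 2182 kmol/h; O₂ fed = 2182 × 1.622 = 3540 kmol/h.
N₂ fed = 3540 × 79/21 = 13320 kmol/h.
Fuel reacted = 0.875 × 485 → ξ = 424.4 kmol/h.
Outlet (n = n₀ + ν ξ):
  C₃H₆: 485 − 1(424.4) = 60.62
  O₂: 3540 − 4.5(424.4) = 1630
  N₂: 13320 (inert)
  CO₂: 0 + 3(424.4) = 1273
  H₂O: 0 + 3(424.4) = 1273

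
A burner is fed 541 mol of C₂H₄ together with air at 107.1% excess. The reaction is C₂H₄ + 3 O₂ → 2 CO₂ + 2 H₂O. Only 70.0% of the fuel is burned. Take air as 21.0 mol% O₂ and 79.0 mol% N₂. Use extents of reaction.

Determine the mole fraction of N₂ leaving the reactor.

Stoichiometric O₂ = 3 × 541 = 1623 mol; O₂ fed = 1623 × 2.071 = 3361 mol.
N₂ fed = 3361 × 79/21 = 12640 mol.
Fuel reacted = 0.7 × 541 → ξ = 378.7 mol.
Outlet (n = n₀ + ν ξ):
  C₂H₄: 541 − 1(378.7) = 162.3
  O₂: 3361 − 3(378.7) = 2225
  N₂: 12640 (inert)
  CO₂: 0 + 2(378.7) = 757.4
  H₂O: 0 + 2(378.7) = 757.4
Total out = 16550 mol; y_N₂ = 12640 / 16550 = 0.7642.

0.764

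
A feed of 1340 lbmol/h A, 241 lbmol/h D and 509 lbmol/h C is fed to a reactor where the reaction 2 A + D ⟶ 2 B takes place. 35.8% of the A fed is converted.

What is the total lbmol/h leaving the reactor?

1850 lbmol/h

A reacted = 0.358 × 1340 = 479.7 lbmol/h; ν_A = −2, so ξ = 479.7/2 = 239.9 lbmol/h.
Outlet amounts (n = n₀ + ν ξ):
  A: 1340 − 2(239.9) = 860.3
  D: 241 − 1(239.9) = 1.14
  B: 0 + 2(239.9) = 479.7
  C: 509 (inert)
Total out = 860.3 + 1.14 + 479.7 + 509 = 1850 lbmol/h.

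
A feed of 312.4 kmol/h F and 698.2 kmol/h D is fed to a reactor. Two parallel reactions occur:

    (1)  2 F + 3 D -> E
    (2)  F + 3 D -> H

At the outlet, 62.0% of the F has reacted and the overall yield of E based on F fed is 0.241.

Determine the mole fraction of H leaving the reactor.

0.0743

Yield of E: 1ξ₁ / 312.4 = 0.241 → ξ₁ = 75.29 kmol/h.
Conversion of F: 2ξ₁ + 1ξ₂ = 0.62 × 312.4 = 193.7 → ξ₂ = 43.11 kmol/h.
Outlet amounts (n = n₀ + Σ ν·ξ):
  F: 312.4 − 2(75.29) − 1(43.11) = 118.7
  D: 698.2 − 3(75.29) − 3(43.11) = 343
  E: 0 + 1(75.29) = 75.29
  H: 0 + 1(43.11) = 43.11
Total out = 580.1 kmol/h; y_H = 43.11 / 580.1 = 0.07432.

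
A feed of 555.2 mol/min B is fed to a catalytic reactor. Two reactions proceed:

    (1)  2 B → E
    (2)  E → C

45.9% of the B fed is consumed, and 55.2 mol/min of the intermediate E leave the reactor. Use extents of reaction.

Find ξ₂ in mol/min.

Conversion of B: B consumed = 2ξ₁ = 0.459 × 555.2 → ξ₁ = 127.4 mol/min.
E balance: n_E = 0 + 1ξ₁ − 1ξ₂ = 55.2 → ξ₂ = (1·127.4 − 55.2)/1 = 72.22 mol/min.
Outlet amounts (n = n₀ + Σ ν·ξ):
  B: 555.2 − 2(127.4) = 300.4
  E: 0 + 1(127.4) − 1(72.22) = 55.2
  C: 0 + 1(72.22) = 72.22

ξ₂ = 72.2 mol/min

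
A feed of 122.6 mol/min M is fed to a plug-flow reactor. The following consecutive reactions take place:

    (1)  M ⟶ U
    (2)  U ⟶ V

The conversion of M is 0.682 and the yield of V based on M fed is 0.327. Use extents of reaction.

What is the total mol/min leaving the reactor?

123 mol/min

Conversion of M: M consumed = 1ξ₁ = 0.682 × 122.6 → ξ₁ = 83.61 mol/min.
Yield of V: 1ξ₂ / 122.6 = 0.327 → ξ₂ = 40.09 mol/min.
Outlet amounts (n = n₀ + Σ ν·ξ):
  M: 122.6 − 1(83.61) = 38.99
  U: 0 + 1(83.61) − 1(40.09) = 43.52
  V: 0 + 1(40.09) = 40.09
Total out = 38.99 + 43.52 + 40.09 = 122.6 mol/min.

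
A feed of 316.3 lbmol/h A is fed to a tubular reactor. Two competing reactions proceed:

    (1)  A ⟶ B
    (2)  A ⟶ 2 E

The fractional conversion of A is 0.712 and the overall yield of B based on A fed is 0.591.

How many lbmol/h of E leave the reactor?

76.5 lbmol/h

Yield of B: 1ξ₁ / 316.3 = 0.591 → ξ₁ = 186.9 lbmol/h.
Conversion of A: 1ξ₁ + 1ξ₂ = 0.712 × 316.3 = 225.2 → ξ₂ = 38.27 lbmol/h.
Outlet amounts (n = n₀ + Σ ν·ξ):
  A: 316.3 − 1(186.9) − 1(38.27) = 91.09
  B: 0 + 1(186.9) = 186.9
  E: 0 + 2(38.27) = 76.54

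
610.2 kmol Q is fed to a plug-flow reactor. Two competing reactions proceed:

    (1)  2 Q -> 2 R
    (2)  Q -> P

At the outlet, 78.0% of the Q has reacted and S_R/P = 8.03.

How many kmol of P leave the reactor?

Conversion of Q: Q consumed = 0.78 × 610.2 = 476 kmol = 2ξ₁ + 1ξ₂.
Selectivity: 2ξ₁ / (1ξ₂) = 8.03 → ξ₁ = 4.015 ξ₂.
Substitute: (2·4.015 + 1) ξ₂ = 476 → ξ₂ = 52.71 kmol, ξ₁ = 211.6 kmol.
Outlet amounts (n = n₀ + Σ ν·ξ):
  Q: 610.2 − 2(211.6) − 1(52.71) = 134.2
  R: 0 + 2(211.6) = 423.2
  P: 0 + 1(52.71) = 52.71

52.7 kmol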